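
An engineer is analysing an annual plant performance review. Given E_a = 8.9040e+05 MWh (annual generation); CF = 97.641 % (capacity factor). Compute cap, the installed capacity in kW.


cap = E_a / (CF/100 * 8760)
cap = 8.9040e+05 / (97.641/100 * 8760)
cap = 104.0995 MW
Convert: 104.0995 MW * 1000.0 = 1.0410e+05 kW
cap = 1.0410e+05 kW


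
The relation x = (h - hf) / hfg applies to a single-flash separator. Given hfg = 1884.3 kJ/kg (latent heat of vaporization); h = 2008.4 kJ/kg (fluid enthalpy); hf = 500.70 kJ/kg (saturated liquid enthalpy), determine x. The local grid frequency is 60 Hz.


x = (h - hf) / hfg
x = (2008.4 - 500.70) / 1884.3
x = 0.80014


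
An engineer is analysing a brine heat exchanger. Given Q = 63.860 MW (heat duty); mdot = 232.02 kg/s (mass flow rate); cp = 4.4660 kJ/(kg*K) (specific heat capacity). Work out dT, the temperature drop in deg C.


dT = Q * 1000 / (mdot * cp)
dT = 63.860 * 1000 / (232.02 * 4.4660)
dT = 61.62895 K
Convert (temperature difference, 1 K = 1 deg C): 61.62895 K = 61.62895 deg C
dT = 61.629 deg C


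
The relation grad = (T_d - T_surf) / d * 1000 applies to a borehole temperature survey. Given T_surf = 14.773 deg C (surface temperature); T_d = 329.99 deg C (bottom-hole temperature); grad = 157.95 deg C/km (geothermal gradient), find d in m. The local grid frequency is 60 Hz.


d = (T_d - T_surf) / grad * 1000
d = (329.99 - 14.773) / 157.95 * 1000
d = 1995.7 m


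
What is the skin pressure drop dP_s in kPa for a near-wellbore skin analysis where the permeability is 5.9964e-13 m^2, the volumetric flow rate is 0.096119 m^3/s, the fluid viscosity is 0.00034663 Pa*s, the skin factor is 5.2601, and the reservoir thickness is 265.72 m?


dP_s = S * q * mu / (2*pi*k*hr) / 1000
dP_s = 5.2601 * 0.096119 * 0.00034663 / (2*pi*5.9964e-13*265.72) / 1000
dP_s = 175.06 kPa


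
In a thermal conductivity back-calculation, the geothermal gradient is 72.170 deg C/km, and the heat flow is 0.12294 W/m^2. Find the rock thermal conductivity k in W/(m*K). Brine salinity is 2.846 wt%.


k = q / (grad / 1000)
k = 0.12294 / (72.170 / 1000)
k = 1.7035 W/(m*K)


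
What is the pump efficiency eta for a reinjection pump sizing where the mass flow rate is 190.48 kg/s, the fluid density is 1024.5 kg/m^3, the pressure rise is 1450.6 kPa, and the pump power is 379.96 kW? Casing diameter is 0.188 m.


eta = mdot * dP / (rho * P_pump)
eta = 190.48 * 1450.6 / (1024.5 * 379.96)
eta = 0.70982


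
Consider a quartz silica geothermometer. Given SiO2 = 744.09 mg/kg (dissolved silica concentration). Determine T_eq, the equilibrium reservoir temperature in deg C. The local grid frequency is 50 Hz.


T_eq = 1309 / (5.19 - log10(SiO2)) - 273.15
T_eq = 1309 / (5.19 - log10(744.09)) - 273.15
T_eq = 291.47 deg C


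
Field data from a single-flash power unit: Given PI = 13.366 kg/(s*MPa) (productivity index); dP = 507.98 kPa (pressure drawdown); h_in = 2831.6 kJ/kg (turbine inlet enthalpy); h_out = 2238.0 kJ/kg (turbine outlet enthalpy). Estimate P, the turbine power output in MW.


Step 1: mdot = PI * dP / 1000 = 13.366 * 507.98 / 1000 = 6.789661 kg/s
Step 2: P = mdot*(h_in - h_out)/1000 = 6.789661*(2831.6 - 2238.0)/1000 = 4.0303 MW
P = 4.0303 MW


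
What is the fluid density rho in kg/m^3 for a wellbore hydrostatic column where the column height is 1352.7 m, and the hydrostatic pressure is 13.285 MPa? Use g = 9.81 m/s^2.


rho = P * 1e6 / (g * h)
rho = 13.285 * 1e6 / (9.81 * 1352.7)
rho = 1001.1 kg/m^3


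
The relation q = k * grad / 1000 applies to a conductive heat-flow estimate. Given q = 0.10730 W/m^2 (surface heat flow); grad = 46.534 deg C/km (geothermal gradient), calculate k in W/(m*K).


k = q * 1000 / grad
k = 0.10730 * 1000 / 46.534
k = 2.3058 W/(m*K)


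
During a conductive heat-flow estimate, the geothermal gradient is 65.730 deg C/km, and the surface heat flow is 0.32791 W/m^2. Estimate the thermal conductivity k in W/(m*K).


k = q * 1000 / grad
k = 0.32791 * 1000 / 65.730
k = 4.9887 W/(m*K)


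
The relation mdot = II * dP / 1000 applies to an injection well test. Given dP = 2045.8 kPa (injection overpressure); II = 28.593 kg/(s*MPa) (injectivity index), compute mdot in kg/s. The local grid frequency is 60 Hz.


mdot = II * dP / 1000
mdot = 28.593 * 2045.8 / 1000
mdot = 58.496 kg/s


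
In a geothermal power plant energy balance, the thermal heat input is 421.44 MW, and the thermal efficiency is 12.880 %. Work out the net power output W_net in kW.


W_net = eta / 100 * Q_in
W_net = 12.880 / 100 * 421.44
W_net = 54.28147 MW
Convert: 54.28147 MW * 1000.0 = 54281 kW
W_net = 54281 kW


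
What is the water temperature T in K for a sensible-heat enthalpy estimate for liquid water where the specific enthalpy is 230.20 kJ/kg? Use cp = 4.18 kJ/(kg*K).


T = h / cp
T = 230.20 / 4.18
T = 55.07177 deg C
Convert to K: 55.07177 + 273.15 = 328.22 K
T = 328.22 K


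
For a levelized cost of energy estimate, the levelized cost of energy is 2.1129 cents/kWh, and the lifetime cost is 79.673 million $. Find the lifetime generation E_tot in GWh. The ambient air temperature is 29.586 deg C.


E_tot = C_tot / LCOE * 100
E_tot = 79.673 / 2.1129 * 100
E_tot = 3770.8 GWh


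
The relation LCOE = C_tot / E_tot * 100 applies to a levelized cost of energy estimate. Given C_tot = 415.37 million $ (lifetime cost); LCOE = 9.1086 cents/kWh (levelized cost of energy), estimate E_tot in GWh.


E_tot = C_tot / LCOE * 100
E_tot = 415.37 / 9.1086 * 100
E_tot = 4560.2 GWh


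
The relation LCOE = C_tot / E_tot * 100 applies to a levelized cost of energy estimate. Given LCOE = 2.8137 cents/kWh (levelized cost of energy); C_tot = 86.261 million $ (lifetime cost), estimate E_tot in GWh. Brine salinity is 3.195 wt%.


E_tot = C_tot / LCOE * 100
E_tot = 86.261 / 2.8137 * 100
E_tot = 3065.7 GWh


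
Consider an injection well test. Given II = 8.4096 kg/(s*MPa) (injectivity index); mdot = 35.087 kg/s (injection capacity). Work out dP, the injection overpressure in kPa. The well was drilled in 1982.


dP = mdot * 1000 / II
dP = 35.087 * 1000 / 8.4096
dP = 4172.3 kPa


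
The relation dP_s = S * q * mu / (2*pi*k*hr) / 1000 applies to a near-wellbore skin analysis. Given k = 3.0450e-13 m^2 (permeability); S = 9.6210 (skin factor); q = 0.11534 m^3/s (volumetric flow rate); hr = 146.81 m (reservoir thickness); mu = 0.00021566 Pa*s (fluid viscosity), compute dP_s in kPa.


dP_s = S * q * mu / (2*pi*k*hr) / 1000
dP_s = 9.6210 * 0.11534 * 0.00021566 / (2*pi*3.0450e-13*146.81) / 1000
dP_s = 852.01 kPa


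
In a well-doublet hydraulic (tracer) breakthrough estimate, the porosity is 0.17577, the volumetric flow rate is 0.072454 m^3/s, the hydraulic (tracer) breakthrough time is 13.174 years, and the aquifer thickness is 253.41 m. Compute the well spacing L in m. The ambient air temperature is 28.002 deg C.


L = sqrt(t_bt*365.25*86400*3*Qv / (pi*hr*phi))
L = sqrt(13.174*365.25*86400*3*0.072454 / (pi*253.41*0.17577))
L = 803.61 m


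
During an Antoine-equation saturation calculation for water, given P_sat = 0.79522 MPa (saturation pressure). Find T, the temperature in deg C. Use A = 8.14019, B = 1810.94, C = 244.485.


T = B / (A - log10(P_sat * 760 / 0.101325)) - C
T = 1810.94 / (8.14019 - log10(0.79522 * 760 / 0.101325)) - 244.485
T = 170.43 deg C


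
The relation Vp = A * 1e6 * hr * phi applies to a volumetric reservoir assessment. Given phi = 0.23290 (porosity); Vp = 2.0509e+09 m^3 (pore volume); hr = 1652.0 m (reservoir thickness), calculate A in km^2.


A = Vp / (1e6 * hr * phi)
A = 2.0509e+09 / (1e6 * 1652.0 * 0.23290)
A = 5.3305 km^2


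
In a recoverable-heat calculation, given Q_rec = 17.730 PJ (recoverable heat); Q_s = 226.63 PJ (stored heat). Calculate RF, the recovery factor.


RF = Q_rec / Q_s
RF = 17.730 / 226.63
RF = 0.078233


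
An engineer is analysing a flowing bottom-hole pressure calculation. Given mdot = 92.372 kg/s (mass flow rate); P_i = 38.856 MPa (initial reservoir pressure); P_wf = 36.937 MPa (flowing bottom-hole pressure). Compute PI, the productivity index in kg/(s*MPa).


PI = mdot / (P_i - P_wf)
PI = 92.372 / (38.856 - 36.937)
PI = 48.135 kg/(s*MPa)


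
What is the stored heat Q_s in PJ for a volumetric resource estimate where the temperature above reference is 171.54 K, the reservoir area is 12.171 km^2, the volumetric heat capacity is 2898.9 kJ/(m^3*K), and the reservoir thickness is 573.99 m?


Step 1: Vr = A*1e6*hr = 12.171*1e6*573.99 = 6.986032e+09 m^3
Step 2: Q_s = Vr*rhoc*dT/1e12 = 6.986032e+09*2898.9*171.54/1e12 = 3474.0 PJ
Q_s = 3474.0 PJ


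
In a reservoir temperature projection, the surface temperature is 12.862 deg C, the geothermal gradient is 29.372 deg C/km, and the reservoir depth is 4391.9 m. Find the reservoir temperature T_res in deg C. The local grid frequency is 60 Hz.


T_res = T_surf + grad * d / 1000
T_res = 12.862 + 29.372 * 4391.9 / 1000
T_res = 141.86 deg C


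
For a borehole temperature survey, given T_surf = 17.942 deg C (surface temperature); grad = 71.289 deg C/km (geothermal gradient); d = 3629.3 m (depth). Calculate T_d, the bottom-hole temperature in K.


T_d = T_surf + grad * d / 1000
T_d = 17.942 + 71.289 * 3629.3 / 1000
T_d = 276.6712 deg C
Convert to K: 276.6712 + 273.15 = 549.82 K
T_d = 549.82 K


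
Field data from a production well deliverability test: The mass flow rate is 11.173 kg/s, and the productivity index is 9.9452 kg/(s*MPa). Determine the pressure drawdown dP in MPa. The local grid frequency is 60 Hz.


dP = mdot * 1000 / PI
dP = 11.173 * 1000 / 9.9452
dP = 1123.457 kPa
Convert: 1123.457 kPa * 0.001 = 1.1235 MPa
dP = 1.1235 MPa


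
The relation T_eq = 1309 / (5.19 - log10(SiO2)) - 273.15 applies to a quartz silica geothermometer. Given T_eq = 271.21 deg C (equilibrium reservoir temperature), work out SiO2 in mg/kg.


SiO2 = 10^(5.19 - 1309/(T_eq + 273.15))
SiO2 = 10^(5.19 - 1309/(271.21 + 273.15))
SiO2 = 610.02 mg/kg


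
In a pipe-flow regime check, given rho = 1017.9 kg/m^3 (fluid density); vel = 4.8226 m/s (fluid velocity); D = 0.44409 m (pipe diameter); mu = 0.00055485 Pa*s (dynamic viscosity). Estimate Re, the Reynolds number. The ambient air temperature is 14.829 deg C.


Re = rho * vel * D / mu
Re = 1017.9 * 4.8226 * 0.44409 / 0.00055485
Re = 3.9290e+06


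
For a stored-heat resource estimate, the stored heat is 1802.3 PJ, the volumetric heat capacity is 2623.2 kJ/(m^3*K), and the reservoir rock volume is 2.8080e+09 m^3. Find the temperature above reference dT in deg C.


dT = Q_s * 1e12 / (Vr * rhoc)
dT = 1802.3 * 1e12 / (2.8080e+09 * 2623.2)
dT = 244.6801 K
Convert (temperature difference, 1 K = 1 deg C): 244.6801 K = 244.6801 deg C
dT = 244.68 deg C


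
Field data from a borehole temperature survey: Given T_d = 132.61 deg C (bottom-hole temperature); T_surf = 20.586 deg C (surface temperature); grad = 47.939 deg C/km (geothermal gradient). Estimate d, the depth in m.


d = (T_d - T_surf) / grad * 1000
d = (132.61 - 20.586) / 47.939 * 1000
d = 2336.8 m


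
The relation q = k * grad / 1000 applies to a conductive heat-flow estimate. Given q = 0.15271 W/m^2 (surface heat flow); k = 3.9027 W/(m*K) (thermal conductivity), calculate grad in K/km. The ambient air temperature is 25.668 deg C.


grad = q * 1000 / k
grad = 0.15271 * 1000 / 3.9027
grad = 39.12932 deg C/km
Convert: 39.12932 deg C/km * 1.0 = 39.129 K/km
grad = 39.129 K/km


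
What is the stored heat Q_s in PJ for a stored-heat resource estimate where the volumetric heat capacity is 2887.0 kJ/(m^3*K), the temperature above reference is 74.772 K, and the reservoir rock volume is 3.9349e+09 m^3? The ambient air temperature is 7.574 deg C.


Q_s = Vr * rhoc * dT / 1e12
Q_s = 3.9349e+09 * 2887.0 * 74.772 / 1e12
Q_s = 849.41 PJ


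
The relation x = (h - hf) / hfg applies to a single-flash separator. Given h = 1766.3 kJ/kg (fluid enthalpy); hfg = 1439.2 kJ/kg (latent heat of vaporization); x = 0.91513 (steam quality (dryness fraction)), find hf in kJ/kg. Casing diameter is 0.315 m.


hf = h - x * hfg
hf = 1766.3 - 0.91513 * 1439.2
hf = 449.24 kJ/kg


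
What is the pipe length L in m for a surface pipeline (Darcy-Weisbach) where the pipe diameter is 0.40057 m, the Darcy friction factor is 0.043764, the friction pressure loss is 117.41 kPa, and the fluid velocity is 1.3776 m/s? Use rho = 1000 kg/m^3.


L = dP*1000*D / (f*rho*vel^2/2)
L = 117.41*1000*0.40057 / (0.043764*1000*1.3776^2/2)
L = 1132.5 m


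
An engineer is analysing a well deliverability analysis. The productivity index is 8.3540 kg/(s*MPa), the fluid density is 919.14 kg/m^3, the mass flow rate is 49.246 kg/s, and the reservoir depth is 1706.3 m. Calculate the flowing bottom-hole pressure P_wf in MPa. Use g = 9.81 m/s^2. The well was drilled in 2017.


Step 1: P_i = rho*g*h/1e6 = 919.14*9.81*1706.3/1e6 = 15.38530 MPa
Step 2: P_wf = P_i - mdot/PI = 15.38530 - 49.246/8.354 = 9.4904 MPa
P_wf = 9.4904 MPa


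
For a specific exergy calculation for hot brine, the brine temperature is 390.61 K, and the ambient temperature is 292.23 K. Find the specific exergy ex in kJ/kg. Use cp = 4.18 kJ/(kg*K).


ex = cp * ((T_b - T_0) - T_0 * ln(T_b/T_0))
ex = 4.18 * ((390.61 - 292.23) - 292.23 * ln(390.61/292.23))
ex = 56.781 kJ/kg


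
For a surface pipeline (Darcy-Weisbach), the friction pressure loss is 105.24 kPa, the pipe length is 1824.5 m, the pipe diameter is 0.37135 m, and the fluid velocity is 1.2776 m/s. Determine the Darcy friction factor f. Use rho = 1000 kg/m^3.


f = dP*1000 / ((L/D)*(rho*vel^2/2))
f = 105.24*1000 / ((1824.5/0.37135)*(1000*1.2776^2/2))
f = 0.026246


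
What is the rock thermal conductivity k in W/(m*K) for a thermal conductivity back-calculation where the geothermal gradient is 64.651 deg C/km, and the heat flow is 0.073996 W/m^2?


k = q / (grad / 1000)
k = 0.073996 / (64.651 / 1000)
k = 1.1445 W/(m*K)


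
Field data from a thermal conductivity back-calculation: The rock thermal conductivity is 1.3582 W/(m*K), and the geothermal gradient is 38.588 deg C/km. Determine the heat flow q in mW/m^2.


q = k * grad / 1000
q = 1.3582 * 38.588 / 1000
q = 0.05241022 W/m^2
Convert: 0.05241022 W/m^2 * 1000.0 = 52.410 mW/m^2
q = 52.410 mW/m^2


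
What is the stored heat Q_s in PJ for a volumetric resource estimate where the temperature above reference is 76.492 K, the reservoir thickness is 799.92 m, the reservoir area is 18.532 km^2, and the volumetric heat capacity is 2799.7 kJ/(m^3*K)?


Step 1: Vr = A*1e6*hr = 18.532*1e6*799.92 = 1.482412e+10 m^3
Step 2: Q_s = Vr*rhoc*dT/1e12 = 1.482412e+10*2799.7*76.492/1e12 = 3174.7 PJ
Q_s = 3174.7 PJ


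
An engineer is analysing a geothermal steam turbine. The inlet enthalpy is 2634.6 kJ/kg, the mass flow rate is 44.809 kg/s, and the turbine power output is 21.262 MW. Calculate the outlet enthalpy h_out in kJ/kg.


h_out = h_in - P * 1000 / mdot
h_out = 2634.6 - 21.262 * 1000 / 44.809
h_out = 2160.1 kJ/kg


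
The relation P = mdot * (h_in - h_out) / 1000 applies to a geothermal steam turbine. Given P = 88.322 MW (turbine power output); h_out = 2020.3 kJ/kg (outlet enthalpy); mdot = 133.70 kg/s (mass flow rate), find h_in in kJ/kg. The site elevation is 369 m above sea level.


h_in = h_out + P * 1000 / mdot
h_in = 2020.3 + 88.322 * 1000 / 133.70
h_in = 2680.9 kJ/kg


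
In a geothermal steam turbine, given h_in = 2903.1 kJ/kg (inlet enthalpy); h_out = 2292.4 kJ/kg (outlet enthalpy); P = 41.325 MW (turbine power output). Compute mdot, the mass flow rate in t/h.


mdot = P * 1000 / (h_in - h_out)
mdot = 41.325 * 1000 / (2903.1 - 2292.4)
mdot = 67.66825 kg/s
Convert: 67.66825 kg/s * 3.6 = 243.61 t/h
mdot = 243.61 t/h


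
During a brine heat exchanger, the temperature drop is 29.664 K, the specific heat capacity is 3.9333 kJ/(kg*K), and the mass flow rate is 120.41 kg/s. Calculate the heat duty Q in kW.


Q = mdot * cp * dT / 1000
Q = 120.41 * 3.9333 * 29.664 / 1000
Q = 14.04913 MW
Convert: 14.04913 MW * 1000.0 = 14049 kW
Q = 14049 kW


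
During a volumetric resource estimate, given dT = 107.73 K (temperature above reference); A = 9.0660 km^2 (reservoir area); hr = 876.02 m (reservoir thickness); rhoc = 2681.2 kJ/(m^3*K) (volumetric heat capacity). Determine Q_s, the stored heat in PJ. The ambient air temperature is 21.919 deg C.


Step 1: Vr = A*1e6*hr = 9.066*1e6*876.02 = 7.941997e+09 m^3
Step 2: Q_s = Vr*rhoc*dT/1e12 = 7.941997e+09*2681.2*107.73/1e12 = 2294.0 PJ
Q_s = 2294.0 PJ


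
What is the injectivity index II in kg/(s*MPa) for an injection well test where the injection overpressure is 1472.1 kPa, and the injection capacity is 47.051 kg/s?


II = mdot * 1000 / dP
II = 47.051 * 1000 / 1472.1
II = 31.962 kg/(s*MPa)


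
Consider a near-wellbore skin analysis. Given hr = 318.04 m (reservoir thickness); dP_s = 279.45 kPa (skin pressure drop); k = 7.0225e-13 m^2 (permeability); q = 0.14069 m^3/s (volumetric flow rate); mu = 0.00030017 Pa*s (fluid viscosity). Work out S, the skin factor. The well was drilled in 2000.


S = dP_s * 1000 * 2*pi*k*hr / (q*mu)
S = 279.45 * 1000 * 2*pi*7.0225e-13*318.04 / (0.14069*0.00030017)
S = 9.2860


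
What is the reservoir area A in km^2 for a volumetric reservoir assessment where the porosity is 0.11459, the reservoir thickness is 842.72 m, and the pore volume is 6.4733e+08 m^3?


A = Vp / (1e6 * hr * phi)
A = 6.4733e+08 / (1e6 * 842.72 * 0.11459)
A = 6.7034 km^2


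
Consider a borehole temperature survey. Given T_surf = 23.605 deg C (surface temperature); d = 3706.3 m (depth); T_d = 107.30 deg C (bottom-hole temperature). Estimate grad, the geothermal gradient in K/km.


grad = (T_d - T_surf) / d * 1000
grad = (107.30 - 23.605) / 3706.3 * 1000
grad = 22.58182 deg C/km
Convert: 22.58182 deg C/km * 1.0 = 22.582 K/km
grad = 22.582 K/km


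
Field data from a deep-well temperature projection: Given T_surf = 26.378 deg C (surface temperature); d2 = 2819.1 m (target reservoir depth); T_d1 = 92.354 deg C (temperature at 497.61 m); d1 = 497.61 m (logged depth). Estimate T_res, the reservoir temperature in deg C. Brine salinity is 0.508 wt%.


Step 1: grad = (T_d1 - T_surf)/d1 * 1000 = (92.354 - 26.378)/497.61 * 1000 = 132.5858 deg C/km
Step 2: T_res = T_surf + grad*d2/1000 = 26.378 + 132.5858*2819.1/1000 = 400.15 deg C
T_res = 400.15 deg C


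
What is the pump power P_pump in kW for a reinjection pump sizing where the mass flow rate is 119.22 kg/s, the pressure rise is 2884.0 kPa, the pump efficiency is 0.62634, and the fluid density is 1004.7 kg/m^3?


P_pump = mdot * dP / (rho * eta)
P_pump = 119.22 * 2884.0 / (1004.7 * 0.62634)
P_pump = 546.38 kW


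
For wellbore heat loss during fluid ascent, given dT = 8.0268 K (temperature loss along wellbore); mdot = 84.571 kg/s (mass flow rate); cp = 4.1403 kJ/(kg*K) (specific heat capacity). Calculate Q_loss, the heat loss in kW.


Q_loss = mdot * cp * dT
Q_loss = 84.571 * 4.1403 * 8.0268
Q_loss = 2810.6 kW


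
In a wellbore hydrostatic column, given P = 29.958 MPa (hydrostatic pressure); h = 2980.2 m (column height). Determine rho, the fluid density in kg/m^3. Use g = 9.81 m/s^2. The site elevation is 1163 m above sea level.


rho = P * 1e6 / (g * h)
rho = 29.958 * 1e6 / (9.81 * 2980.2)
rho = 1024.7 kg/m^3


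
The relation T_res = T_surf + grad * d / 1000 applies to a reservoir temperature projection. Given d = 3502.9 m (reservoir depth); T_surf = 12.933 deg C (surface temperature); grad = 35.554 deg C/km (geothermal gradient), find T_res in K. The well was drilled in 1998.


T_res = T_surf + grad * d / 1000
T_res = 12.933 + 35.554 * 3502.9 / 1000
T_res = 137.4751 deg C
Convert to K: 137.4751 + 273.15 = 410.63 K
T_res = 410.63 K


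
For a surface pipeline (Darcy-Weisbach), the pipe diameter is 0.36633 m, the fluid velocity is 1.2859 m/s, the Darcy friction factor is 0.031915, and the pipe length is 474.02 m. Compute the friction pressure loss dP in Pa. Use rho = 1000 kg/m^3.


dP = f * (L/D) * (rho*vel^2/2) / 1000
dP = 0.031915 * (474.02/0.36633) * (1000*1.2859^2/2) / 1000
dP = 34.14314 kPa
Convert: 34.14314 kPa * 1000.0 = 34143 Pa
dP = 34143 Pa


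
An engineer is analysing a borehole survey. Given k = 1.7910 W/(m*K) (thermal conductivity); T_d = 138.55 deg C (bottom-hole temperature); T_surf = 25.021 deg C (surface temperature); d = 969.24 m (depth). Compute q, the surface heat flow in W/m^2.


Step 1: grad = (T_d - T_surf)/d * 1000 = (138.55 - 25.021)/969.24 * 1000 = 117.1320 deg C/km
Step 2: q = k * grad / 1000 = 1.791 * 117.1320 / 1000 = 0.20978 W/m^2
q = 0.20978 W/m^2


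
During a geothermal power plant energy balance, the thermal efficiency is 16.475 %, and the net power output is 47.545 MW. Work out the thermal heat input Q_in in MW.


Q_in = W_net / (eta / 100)
Q_in = 47.545 / (16.475 / 100)
Q_in = 288.59 MW


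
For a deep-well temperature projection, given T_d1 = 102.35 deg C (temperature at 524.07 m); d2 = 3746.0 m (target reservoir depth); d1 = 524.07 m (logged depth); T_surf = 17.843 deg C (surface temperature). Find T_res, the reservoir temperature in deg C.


Step 1: grad = (T_d1 - T_surf)/d1 * 1000 = (102.35 - 17.843)/524.07 * 1000 = 161.2514 deg C/km
Step 2: T_res = T_surf + grad*d2/1000 = 17.843 + 161.2514*3746.0/1000 = 621.89 deg C
T_res = 621.89 deg C


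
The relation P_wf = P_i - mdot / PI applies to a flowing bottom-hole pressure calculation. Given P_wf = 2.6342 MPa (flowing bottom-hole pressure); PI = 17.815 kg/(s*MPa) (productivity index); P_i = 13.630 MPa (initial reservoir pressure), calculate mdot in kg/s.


mdot = (P_i - P_wf) * PI
mdot = (13.630 - 2.6342) * 17.815
mdot = 195.89 kg/s


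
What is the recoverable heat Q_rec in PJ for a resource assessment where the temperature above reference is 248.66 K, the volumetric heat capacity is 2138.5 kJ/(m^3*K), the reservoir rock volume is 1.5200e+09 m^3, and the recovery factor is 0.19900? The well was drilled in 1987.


Step 1: Q_s = Vr*rhoc*dT/1e12 = 1.5200e+09*2138.5*248.66/1e12 = 808.2743 PJ
Step 2: Q_rec = Q_s * RF = 808.2743 * 0.199 = 160.85 PJ
Q_rec = 160.85 PJ


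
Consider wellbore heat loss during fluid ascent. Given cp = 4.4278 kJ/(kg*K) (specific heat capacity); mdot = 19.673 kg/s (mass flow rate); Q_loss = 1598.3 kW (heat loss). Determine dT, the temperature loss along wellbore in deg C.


dT = Q_loss / (mdot * cp)
dT = 1598.3 / (19.673 * 4.4278)
dT = 18.34846 K
Convert (temperature difference, 1 K = 1 deg C): 18.34846 K = 18.34846 deg C
dT = 18.348 deg C


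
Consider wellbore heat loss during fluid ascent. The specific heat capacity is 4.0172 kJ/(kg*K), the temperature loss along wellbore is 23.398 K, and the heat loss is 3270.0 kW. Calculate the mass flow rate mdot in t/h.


mdot = Q_loss / (cp * dT)
mdot = 3270.0 / (4.0172 * 23.398)
mdot = 34.78929 kg/s
Convert: 34.78929 kg/s * 3.6 = 125.24 t/h
mdot = 125.24 t/h


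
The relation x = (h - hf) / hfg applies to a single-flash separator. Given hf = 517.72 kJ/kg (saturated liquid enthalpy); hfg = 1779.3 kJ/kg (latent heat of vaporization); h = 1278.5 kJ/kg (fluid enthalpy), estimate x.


x = (h - hf) / hfg
x = (1278.5 - 517.72) / 1779.3
x = 0.42757


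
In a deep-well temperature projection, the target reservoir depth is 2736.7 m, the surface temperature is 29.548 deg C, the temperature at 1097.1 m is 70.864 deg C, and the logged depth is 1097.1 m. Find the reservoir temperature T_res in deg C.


Step 1: grad = (T_d1 - T_surf)/d1 * 1000 = (70.864 - 29.548)/1097.1 * 1000 = 37.65928 deg C/km
Step 2: T_res = T_surf + grad*d2/1000 = 29.548 + 37.65928*2736.7/1000 = 132.61 deg C
T_res = 132.61 deg C


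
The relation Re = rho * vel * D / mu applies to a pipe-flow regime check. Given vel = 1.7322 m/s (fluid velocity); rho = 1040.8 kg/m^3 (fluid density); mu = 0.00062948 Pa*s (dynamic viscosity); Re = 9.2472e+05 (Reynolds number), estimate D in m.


D = Re * mu / (rho * vel)
D = 9.2472e+05 * 0.00062948 / (1040.8 * 1.7322)
D = 0.32287 m


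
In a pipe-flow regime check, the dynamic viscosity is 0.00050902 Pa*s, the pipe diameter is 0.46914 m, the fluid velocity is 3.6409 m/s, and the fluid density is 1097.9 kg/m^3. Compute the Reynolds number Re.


Re = rho * vel * D / mu
Re = 1097.9 * 3.6409 * 0.46914 / 0.00050902
Re = 3.6842e+06


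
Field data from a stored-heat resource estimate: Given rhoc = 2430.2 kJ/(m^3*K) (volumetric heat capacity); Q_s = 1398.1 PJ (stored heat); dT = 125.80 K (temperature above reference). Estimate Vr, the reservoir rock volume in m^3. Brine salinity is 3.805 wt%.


Vr = Q_s * 1e12 / (rhoc * dT)
Vr = 1398.1 * 1e12 / (2430.2 * 125.80)
Vr = 4.5732e+09 m^3


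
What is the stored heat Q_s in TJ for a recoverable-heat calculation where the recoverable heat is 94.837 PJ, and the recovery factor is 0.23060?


Q_s = Q_rec / RF
Q_s = 94.837 / 0.23060
Q_s = 411.2619 PJ
Convert: 411.2619 PJ * 1000.0 = 4.1126e+05 TJ
Q_s = 4.1126e+05 TJ


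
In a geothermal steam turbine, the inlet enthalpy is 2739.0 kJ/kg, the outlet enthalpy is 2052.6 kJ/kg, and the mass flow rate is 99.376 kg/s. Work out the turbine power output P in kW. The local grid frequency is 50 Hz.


P = mdot * (h_in - h_out) / 1000
P = 99.376 * (2739.0 - 2052.6) / 1000
P = 68.21169 MW
Convert: 68.21169 MW * 1000.0 = 68212 kW
P = 68212 kW


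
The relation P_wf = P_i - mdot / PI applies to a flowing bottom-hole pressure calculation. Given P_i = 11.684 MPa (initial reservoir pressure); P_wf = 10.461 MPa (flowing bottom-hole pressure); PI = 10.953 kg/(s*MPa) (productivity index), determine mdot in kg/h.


mdot = (P_i - P_wf) * PI
mdot = (11.684 - 10.461) * 10.953
mdot = 13.39552 kg/s
Convert: 13.39552 kg/s * 3600.0 = 48224 kg/h
mdot = 48224 kg/h


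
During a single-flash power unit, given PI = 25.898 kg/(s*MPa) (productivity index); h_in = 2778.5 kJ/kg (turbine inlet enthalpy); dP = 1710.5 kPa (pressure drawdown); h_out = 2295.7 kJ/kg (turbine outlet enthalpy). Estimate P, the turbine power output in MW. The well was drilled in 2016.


Step 1: mdot = PI * dP / 1000 = 25.898 * 1710.5 / 1000 = 44.29853 kg/s
Step 2: P = mdot*(h_in - h_out)/1000 = 44.29853*(2778.5 - 2295.7)/1000 = 21.387 MW
P = 21.387 MW


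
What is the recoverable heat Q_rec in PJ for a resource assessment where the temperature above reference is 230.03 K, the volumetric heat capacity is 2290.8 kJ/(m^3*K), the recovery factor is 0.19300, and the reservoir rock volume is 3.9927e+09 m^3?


Step 1: Q_s = Vr*rhoc*dT/1e12 = 3.9927e+09*2290.8*230.03/1e12 = 2103.964 PJ
Step 2: Q_rec = Q_s * RF = 2103.964 * 0.193 = 406.07 PJ
Q_rec = 406.07 PJ


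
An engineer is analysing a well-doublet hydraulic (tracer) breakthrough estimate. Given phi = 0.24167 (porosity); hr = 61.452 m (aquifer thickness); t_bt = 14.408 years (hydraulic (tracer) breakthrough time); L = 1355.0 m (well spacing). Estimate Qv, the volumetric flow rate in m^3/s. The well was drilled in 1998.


Qv = pi*hr*phi*L^2 / (3*t_bt*365.25*86400)
Qv = pi*61.452*0.24167*1355.0^2 / (3*14.408*365.25*86400)
Qv = 0.062800 m^3/s


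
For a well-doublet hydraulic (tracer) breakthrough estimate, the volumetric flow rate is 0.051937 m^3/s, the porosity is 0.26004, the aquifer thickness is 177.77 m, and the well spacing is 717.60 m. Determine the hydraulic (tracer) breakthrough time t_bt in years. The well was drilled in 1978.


t_bt = pi * hr * phi * L^2 / (3 * Qv) / (365.25*86400)
t_bt = pi * 177.77 * 0.26004 * 717.60^2 / (3 * 0.051937) / (365.25*86400)
t_bt = 15.209 years


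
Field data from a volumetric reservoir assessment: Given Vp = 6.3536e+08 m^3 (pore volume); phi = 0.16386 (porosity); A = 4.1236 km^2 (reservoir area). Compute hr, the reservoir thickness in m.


hr = Vp / (A * 1e6 * phi)
hr = 6.3536e+08 / (4.1236 * 1e6 * 0.16386)
hr = 940.31 m


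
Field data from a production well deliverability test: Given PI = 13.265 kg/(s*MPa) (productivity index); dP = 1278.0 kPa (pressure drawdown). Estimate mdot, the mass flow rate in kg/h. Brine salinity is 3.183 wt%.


mdot = PI * dP / 1000
mdot = 13.265 * 1278.0 / 1000
mdot = 16.95267 kg/s
Convert: 16.95267 kg/s * 3600.0 = 61030 kg/h
mdot = 61030 kg/h


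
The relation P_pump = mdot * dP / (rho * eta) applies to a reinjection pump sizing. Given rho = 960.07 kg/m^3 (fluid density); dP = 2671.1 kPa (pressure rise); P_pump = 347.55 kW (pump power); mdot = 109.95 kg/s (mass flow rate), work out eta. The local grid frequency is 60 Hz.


eta = mdot * dP / (rho * P_pump)
eta = 109.95 * 2671.1 / (960.07 * 347.55)
eta = 0.88017


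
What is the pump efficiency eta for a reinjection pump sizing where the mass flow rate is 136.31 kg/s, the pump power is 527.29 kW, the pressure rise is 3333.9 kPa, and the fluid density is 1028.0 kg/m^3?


eta = mdot * dP / (rho * P_pump)
eta = 136.31 * 3333.9 / (1028.0 * 527.29)
eta = 0.83837


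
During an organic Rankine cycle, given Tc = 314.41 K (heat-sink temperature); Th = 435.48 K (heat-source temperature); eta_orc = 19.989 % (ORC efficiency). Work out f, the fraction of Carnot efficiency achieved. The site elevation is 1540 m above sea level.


f = (eta_orc/100) / (1 - Tc/Th)
f = (19.989/100) / (1 - 314.41/435.48)
f = 0.71899


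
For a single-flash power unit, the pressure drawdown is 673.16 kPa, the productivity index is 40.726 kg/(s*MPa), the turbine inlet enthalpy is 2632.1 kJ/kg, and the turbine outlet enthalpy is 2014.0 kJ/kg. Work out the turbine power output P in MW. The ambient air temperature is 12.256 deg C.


Step 1: mdot = PI * dP / 1000 = 40.726 * 673.16 / 1000 = 27.41511 kg/s
Step 2: P = mdot*(h_in - h_out)/1000 = 27.41511*(2632.1 - 2014.0)/1000 = 16.945 MW
P = 16.945 MW


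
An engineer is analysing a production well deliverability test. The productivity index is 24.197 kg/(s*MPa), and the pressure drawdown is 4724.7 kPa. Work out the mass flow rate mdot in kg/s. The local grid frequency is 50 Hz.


mdot = PI * dP / 1000
mdot = 24.197 * 4724.7 / 1000
mdot = 114.32 kg/s


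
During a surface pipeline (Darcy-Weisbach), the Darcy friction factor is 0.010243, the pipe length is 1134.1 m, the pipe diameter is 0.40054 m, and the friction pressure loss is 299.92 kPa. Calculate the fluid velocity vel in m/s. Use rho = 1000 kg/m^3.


vel = sqrt(dP*1000*2*D / (f*L*rho))
vel = sqrt(299.92*1000*2*0.40054 / (0.010243*1134.1*1000))
vel = 4.5478 m/s


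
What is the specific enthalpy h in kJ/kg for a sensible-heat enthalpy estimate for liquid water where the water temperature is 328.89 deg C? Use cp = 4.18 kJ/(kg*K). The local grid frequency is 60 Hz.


h = cp * T
h = 4.18 * 328.89
h = 1374.8 kJ/kg


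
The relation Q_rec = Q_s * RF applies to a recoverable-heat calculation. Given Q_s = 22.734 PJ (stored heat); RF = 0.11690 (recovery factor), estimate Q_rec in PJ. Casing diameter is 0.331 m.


Q_rec = Q_s * RF
Q_rec = 22.734 * 0.11690
Q_rec = 2.6576 PJ


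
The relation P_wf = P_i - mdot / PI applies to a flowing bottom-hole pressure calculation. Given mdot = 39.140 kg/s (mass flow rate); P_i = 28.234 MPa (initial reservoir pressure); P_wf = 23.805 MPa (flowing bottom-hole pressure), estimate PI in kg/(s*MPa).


PI = mdot / (P_i - P_wf)
PI = 39.140 / (28.234 - 23.805)
PI = 8.8372 kg/(s*MPa)


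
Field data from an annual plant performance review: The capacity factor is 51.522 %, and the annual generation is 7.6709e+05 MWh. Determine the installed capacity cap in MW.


cap = E_a / (CF/100 * 8760)
cap = 7.6709e+05 / (51.522/100 * 8760)
cap = 169.96 MW


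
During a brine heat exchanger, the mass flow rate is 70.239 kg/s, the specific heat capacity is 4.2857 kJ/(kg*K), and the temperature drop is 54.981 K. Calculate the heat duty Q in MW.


Q = mdot * cp * dT / 1000
Q = 70.239 * 4.2857 * 54.981 / 1000
Q = 16.551 MW


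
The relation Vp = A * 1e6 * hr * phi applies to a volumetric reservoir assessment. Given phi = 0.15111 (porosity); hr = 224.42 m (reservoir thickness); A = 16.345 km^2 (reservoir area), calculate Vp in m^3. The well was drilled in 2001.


Vp = A * 1e6 * hr * phi
Vp = 16.345 * 1e6 * 224.42 * 0.15111
Vp = 5.5429e+08 m^3


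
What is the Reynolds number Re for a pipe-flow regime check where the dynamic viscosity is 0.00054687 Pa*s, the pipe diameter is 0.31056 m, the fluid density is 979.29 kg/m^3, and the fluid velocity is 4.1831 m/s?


Re = rho * vel * D / mu
Re = 979.29 * 4.1831 * 0.31056 / 0.00054687
Re = 2.3263e+06


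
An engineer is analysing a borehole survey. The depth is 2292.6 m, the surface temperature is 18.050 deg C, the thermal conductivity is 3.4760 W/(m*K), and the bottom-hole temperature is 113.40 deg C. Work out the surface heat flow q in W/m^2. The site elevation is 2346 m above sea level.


Step 1: grad = (T_d - T_surf)/d * 1000 = (113.4 - 18.05)/2292.6 * 1000 = 41.59033 deg C/km
Step 2: q = k * grad / 1000 = 3.476 * 41.59033 / 1000 = 0.14457 W/m^2
q = 0.14457 W/m^2


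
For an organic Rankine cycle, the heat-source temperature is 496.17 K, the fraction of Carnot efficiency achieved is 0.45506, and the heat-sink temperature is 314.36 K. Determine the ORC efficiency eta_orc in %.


eta_orc = (1 - Tc/Th) * f * 100
eta_orc = (1 - 314.36/496.17) * 0.45506 * 100
eta_orc = 16.675 %


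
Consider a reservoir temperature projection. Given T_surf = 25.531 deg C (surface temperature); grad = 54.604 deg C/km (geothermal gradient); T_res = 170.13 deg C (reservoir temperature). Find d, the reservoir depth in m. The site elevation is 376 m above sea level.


d = (T_res - T_surf) / grad * 1000
d = (170.13 - 25.531) / 54.604 * 1000
d = 2648.1 m


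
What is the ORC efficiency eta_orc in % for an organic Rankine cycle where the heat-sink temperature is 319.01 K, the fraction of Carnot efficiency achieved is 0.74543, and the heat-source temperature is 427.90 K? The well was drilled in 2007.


eta_orc = (1 - Tc/Th) * f * 100
eta_orc = (1 - 319.01/427.90) * 0.74543 * 100
eta_orc = 18.969 %


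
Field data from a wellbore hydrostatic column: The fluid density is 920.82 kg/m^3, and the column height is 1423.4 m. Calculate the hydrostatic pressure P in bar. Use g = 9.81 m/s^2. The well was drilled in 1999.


P = rho * g * h / 1e6
P = 920.82 * 9.81 * 1423.4 / 1e6
P = 12.85792 MPa
Convert: 12.85792 MPa * 10.0 = 128.58 bar
P = 128.58 bar


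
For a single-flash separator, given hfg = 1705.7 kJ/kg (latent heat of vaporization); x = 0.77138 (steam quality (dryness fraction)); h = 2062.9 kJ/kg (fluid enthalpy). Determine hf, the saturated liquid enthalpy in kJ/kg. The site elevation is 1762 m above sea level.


hf = h - x * hfg
hf = 2062.9 - 0.77138 * 1705.7
hf = 747.16 kJ/kg


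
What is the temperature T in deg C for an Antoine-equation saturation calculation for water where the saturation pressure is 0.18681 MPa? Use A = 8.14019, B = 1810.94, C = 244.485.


T = B / (A - log10(P_sat * 760 / 0.101325)) - C
T = 1810.94 / (8.14019 - log10(0.18681 * 760 / 0.101325)) - 244.485
T = 118.16 deg C


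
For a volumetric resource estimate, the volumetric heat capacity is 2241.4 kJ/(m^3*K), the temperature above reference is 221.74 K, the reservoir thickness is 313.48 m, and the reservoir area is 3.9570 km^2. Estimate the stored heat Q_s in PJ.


Step 1: Vr = A*1e6*hr = 3.957*1e6*313.48 = 1.240440e+09 m^3
Step 2: Q_s = Vr*rhoc*dT/1e12 = 1.240440e+09*2241.4*221.74/1e12 = 616.51 PJ
Q_s = 616.51 PJ


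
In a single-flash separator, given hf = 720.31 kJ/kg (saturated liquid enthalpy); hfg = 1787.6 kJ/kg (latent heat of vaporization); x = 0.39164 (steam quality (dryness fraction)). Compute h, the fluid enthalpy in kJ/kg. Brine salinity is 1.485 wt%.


h = hf + x * hfg
h = 720.31 + 0.39164 * 1787.6
h = 1420.4 kJ/kg


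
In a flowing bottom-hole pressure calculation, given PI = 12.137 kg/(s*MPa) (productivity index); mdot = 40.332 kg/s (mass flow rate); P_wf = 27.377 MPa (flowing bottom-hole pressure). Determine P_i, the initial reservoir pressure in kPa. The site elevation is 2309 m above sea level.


P_i = P_wf + mdot / PI
P_i = 27.377 + 40.332 / 12.137
P_i = 30.70006 MPa
Convert: 30.70006 MPa * 1000.0 = 30700 kPa
P_i = 30700 kPa


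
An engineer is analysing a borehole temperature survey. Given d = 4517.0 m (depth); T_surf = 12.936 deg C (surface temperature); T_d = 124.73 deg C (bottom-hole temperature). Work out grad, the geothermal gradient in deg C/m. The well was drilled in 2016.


grad = (T_d - T_surf) / d * 1000
grad = (124.73 - 12.936) / 4517.0 * 1000
grad = 24.74961 deg C/km
Convert: 24.74961 deg C/km * 0.001 = 0.024750 deg C/m
grad = 0.024750 deg C/m


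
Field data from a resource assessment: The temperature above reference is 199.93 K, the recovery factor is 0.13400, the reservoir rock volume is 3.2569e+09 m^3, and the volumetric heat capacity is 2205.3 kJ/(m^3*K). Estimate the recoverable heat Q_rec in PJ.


Step 1: Q_s = Vr*rhoc*dT/1e12 = 3.2569e+09*2205.3*199.93/1e12 = 1435.986 PJ
Step 2: Q_rec = Q_s * RF = 1435.986 * 0.134 = 192.42 PJ
Q_rec = 192.42 PJ


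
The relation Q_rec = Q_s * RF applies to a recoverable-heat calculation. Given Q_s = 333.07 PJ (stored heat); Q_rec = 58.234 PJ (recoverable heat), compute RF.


RF = Q_rec / Q_s
RF = 58.234 / 333.07
RF = 0.17484


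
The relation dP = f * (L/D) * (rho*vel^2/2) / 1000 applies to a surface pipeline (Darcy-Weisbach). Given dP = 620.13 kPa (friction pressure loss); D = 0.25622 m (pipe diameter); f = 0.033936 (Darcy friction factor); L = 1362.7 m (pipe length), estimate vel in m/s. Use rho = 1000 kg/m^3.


vel = sqrt(dP*1000*2*D / (f*L*rho))
vel = sqrt(620.13*1000*2*0.25622 / (0.033936*1362.7*1000))
vel = 2.6214 m/s


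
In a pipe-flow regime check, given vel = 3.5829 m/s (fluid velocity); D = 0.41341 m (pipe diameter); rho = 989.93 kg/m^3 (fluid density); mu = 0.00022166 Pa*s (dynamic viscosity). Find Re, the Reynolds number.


Re = rho * vel * D / mu
Re = 989.93 * 3.5829 * 0.41341 / 0.00022166
Re = 6.6150e+06


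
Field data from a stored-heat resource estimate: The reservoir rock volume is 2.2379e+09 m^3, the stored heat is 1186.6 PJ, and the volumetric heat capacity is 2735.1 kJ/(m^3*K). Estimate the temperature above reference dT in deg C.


dT = Q_s * 1e12 / (Vr * rhoc)
dT = 1186.6 * 1e12 / (2.2379e+09 * 2735.1)
dT = 193.8610 K
Convert (temperature difference, 1 K = 1 deg C): 193.8610 K = 193.8610 deg C
dT = 193.86 deg C


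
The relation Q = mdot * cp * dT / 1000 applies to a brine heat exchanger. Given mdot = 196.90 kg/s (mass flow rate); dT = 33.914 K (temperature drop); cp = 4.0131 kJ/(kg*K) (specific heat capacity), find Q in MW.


Q = mdot * cp * dT / 1000
Q = 196.90 * 4.0131 * 33.914 / 1000
Q = 26.798 MW


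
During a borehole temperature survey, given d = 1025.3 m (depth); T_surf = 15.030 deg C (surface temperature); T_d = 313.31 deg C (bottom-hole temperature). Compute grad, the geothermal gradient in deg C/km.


grad = (T_d - T_surf) / d * 1000
grad = (313.31 - 15.030) / 1025.3 * 1000
grad = 290.92 deg C/km


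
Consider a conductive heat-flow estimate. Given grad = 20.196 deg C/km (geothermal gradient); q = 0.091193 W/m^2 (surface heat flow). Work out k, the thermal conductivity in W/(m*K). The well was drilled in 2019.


k = q * 1000 / grad
k = 0.091193 * 1000 / 20.196
k = 4.5154 W/(m*K)


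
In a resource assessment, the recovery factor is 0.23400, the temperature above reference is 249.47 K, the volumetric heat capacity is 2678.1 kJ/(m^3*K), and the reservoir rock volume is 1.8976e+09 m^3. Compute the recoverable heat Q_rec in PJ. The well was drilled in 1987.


Step 1: Q_s = Vr*rhoc*dT/1e12 = 1.8976e+09*2678.1*249.47/1e12 = 1267.797 PJ
Step 2: Q_rec = Q_s * RF = 1267.797 * 0.234 = 296.66 PJ
Q_rec = 296.66 PJ


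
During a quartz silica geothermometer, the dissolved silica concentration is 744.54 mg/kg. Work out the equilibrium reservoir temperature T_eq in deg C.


T_eq = 1309 / (5.19 - log10(SiO2)) - 273.15
T_eq = 1309 / (5.19 - log10(744.54)) - 273.15
T_eq = 291.53 deg C
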